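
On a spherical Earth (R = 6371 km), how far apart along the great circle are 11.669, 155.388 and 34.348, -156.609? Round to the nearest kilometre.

5456 km

Δλ = -156.609 − 155.388 = -311.997°; wrapped into (−180°, 180°]: 48.003°.
Δφ = 34.348 − 11.669 = 22.679°.
a = sin²(Δφ/2) + cos φ₁ · cos φ₂ · sin²(Δλ/2) = 0.172440.
c = 2·atan2(√a, √(1−a)) = 0.85646 rad → d = 6371·c ≈ 5456.48 km.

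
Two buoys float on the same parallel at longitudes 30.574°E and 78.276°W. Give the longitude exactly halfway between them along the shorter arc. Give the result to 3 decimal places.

Signed shortest Δλ from +30.574° to -78.276° is -108.850°.
Midpoint longitude = +30.574° + (-108.850°)/2 = +30.574° − 54.425° = -23.851°.

23.851°W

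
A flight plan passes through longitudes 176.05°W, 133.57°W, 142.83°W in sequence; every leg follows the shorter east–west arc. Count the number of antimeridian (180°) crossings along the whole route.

0

Leg 1: -176.05° → -133.57°, shortest Δλ = 42.48° (east) — does not cross 180°.
Leg 2: -133.57° → -142.83°, shortest Δλ = -9.26° (west) — does not cross 180°.
Total crossings: 0.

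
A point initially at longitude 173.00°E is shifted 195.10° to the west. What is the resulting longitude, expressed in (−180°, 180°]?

22.10°W

Start at +173.00°; shift −195.10° → -22.10°.
-22.10° already lies in (−180°, 180°].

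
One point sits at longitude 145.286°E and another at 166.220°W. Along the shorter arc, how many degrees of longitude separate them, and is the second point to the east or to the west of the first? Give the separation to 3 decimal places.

Raw difference: -166.220 − 145.286 = -311.506°.
Normalise into (−180°, 180°]: -311.506° + 360° = 48.494°.
Positive ⇒ the second point lies to the east; separation 48.494°.

48.494° east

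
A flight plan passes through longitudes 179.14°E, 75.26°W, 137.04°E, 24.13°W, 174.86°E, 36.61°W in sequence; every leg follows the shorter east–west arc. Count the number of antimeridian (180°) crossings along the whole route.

Leg 1: +179.14° → -75.26°, shortest Δλ = 105.6° (east) — crosses 180°.
Leg 2: -75.26° → +137.04°, shortest Δλ = -147.7° (west) — crosses 180°.
Leg 3: +137.04° → -24.13°, shortest Δλ = -161.17° (west) — does not cross 180°.
Leg 4: -24.13° → +174.86°, shortest Δλ = -161.01° (west) — crosses 180°.
Leg 5: +174.86° → -36.61°, shortest Δλ = 148.53° (east) — crosses 180°.
Total crossings: 4.

4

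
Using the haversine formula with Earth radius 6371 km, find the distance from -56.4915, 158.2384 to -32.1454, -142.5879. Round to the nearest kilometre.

5216 km

Δλ = -142.5879 − 158.2384 = -300.8263°; wrapped into (−180°, 180°]: 59.1737°.
Δφ = -32.1454 − -56.4915 = 24.3461°.
a = sin²(Δφ/2) + cos φ₁ · cos φ₂ · sin²(Δλ/2) = 0.158415.
c = 2·atan2(√a, √(1−a)) = 0.81870 rad → d = 6371·c ≈ 5215.94 km.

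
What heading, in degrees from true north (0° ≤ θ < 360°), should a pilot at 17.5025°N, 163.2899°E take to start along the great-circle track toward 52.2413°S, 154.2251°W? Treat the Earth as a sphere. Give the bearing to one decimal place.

155.1°

Δλ = -154.2251 − 163.2899 = -317.5150°; wrapped into (−180°, 180°]: 42.4850°.
θ = atan2( sin Δλ · cos φ₂ , cos φ₁ · sin φ₂ − sin φ₁ · cos φ₂ · cos Δλ )
  = atan2(0.41357, -0.88980) = 155.072° → normalised to [0°, 360°): 155.072°.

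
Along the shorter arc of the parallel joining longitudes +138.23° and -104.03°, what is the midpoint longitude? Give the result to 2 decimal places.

-162.90°

Signed shortest Δλ from +138.23° to -104.03° is +117.74°.
Midpoint longitude = +138.23° + (+117.74°)/2 = +138.23° + 58.87° = +197.10°.
Normalise into (−180°, 180°]: -162.90°.
(The naïve average (+138.23 + -104.03)/2 = 17.1° is on the wrong side of the globe.)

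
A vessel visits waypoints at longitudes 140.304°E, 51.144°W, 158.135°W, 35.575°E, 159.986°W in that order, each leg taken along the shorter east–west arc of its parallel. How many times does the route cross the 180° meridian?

3

Leg 1: +140.304° → -51.144°, shortest Δλ = 168.552° (east) — crosses 180°.
Leg 2: -51.144° → -158.135°, shortest Δλ = -106.991° (west) — does not cross 180°.
Leg 3: -158.135° → +35.575°, shortest Δλ = -166.29° (west) — crosses 180°.
Leg 4: +35.575° → -159.986°, shortest Δλ = 164.439° (east) — crosses 180°.
Total crossings: 3.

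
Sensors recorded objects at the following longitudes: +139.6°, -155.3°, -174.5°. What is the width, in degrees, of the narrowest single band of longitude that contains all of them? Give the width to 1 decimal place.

Sort the longitudes: -174.5°, -155.3°, +139.6°.
Eastward gaps between consecutive values (wrapping around): 19.2°, 294.9°, 45.9°.
Largest gap = 294.9° ⇒ minimal covering band is its complement: 360° − 294.9° = 65.1°.
Band runs from +139.6° eastward to -155.3°, crossing the antimeridian.

65.1°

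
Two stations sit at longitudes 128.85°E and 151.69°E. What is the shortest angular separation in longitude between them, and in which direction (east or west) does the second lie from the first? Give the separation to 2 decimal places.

22.84° east

Raw difference: 151.69 − 128.85 = 22.84°.
Normalise into (−180°, 180°]: 22.84° stays 22.84°.
Positive ⇒ the second point lies to the east; separation 22.84°.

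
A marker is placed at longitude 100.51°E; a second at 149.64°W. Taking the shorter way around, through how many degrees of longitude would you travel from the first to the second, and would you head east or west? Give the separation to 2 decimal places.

109.85° east

Raw difference: -149.64 − 100.51 = -250.15°.
Normalise into (−180°, 180°]: -250.15° + 360° = 109.85°.
Positive ⇒ the second point lies to the east; separation 109.85°.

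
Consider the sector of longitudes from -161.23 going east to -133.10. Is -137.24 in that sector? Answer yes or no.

Yes

Band width going east from -161.23° to -133.10°: ((-133.10 − -161.23) mod 360) = 28.13°.
Offset of -137.24° east of the west edge: ((-137.24 − -161.23) mod 360) = 23.99°.
23.99° ≤ 28.13° ⇒ inside.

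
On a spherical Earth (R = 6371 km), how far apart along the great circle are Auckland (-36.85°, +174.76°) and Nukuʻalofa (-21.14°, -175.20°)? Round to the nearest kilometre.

1998 km

Δλ = -175.20 − 174.76 = -349.96°; wrapped into (−180°, 180°]: 10.04°.
Δφ = -21.14 − -36.85 = 15.71°.
a = sin²(Δφ/2) + cos φ₁ · cos φ₂ · sin²(Δλ/2) = 0.024392.
c = 2·atan2(√a, √(1−a)) = 0.31365 rad → d = 6371·c ≈ 1998.24 km.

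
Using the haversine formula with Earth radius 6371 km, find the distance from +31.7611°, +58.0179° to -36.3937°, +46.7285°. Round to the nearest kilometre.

Δλ = 46.7285 − 58.0179 = -11.2894°.
Δφ = -36.3937 − 31.7611 = -68.1548°.
a = sin²(Δφ/2) + cos φ₁ · cos φ₂ · sin²(Δλ/2) = 0.320571.
c = 2·atan2(√a, √(1−a)) = 1.20375 rad → d = 6371·c ≈ 7669.11 km.

7669 km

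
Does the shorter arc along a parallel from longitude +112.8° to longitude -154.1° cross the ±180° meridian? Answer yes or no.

Yes

Naïve |-154.1 − 112.8| = 266.9° > 180°, so the shorter arc goes the other way round — across 180°.
Signed shortest Δλ = ((-154.1 − 112.8 + 180) mod 360) − 180 = 93.1°.
Going east by 93.1° from +112.8° passes through 180° before reaching -154.1°.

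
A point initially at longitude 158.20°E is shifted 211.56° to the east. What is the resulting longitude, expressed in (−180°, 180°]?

9.76°E

Start at +158.20°; shift +211.56° → +369.76°.
+369.76° lies outside (−180°, 180°]; subtract 360° → +9.76°.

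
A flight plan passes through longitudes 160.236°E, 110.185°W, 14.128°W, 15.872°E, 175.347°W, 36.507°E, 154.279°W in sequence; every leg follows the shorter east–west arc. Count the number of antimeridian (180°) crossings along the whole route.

4

Leg 1: +160.236° → -110.185°, shortest Δλ = 89.579° (east) — crosses 180°.
Leg 2: -110.185° → -14.128°, shortest Δλ = 96.057° (east) — does not cross 180°.
Leg 3: -14.128° → +15.872°, shortest Δλ = 30.0° (east) — does not cross 180°.
Leg 4: +15.872° → -175.347°, shortest Δλ = 168.781° (east) — crosses 180°.
Leg 5: -175.347° → +36.507°, shortest Δλ = -148.146° (west) — crosses 180°.
Leg 6: +36.507° → -154.279°, shortest Δλ = 169.214° (east) — crosses 180°.
Total crossings: 4.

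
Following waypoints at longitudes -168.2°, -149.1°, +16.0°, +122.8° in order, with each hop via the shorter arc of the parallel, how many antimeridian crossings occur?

Leg 1: -168.2° → -149.1°, shortest Δλ = 19.1° (east) — does not cross 180°.
Leg 2: -149.1° → +16.0°, shortest Δλ = 165.1° (east) — does not cross 180°.
Leg 3: +16.0° → +122.8°, shortest Δλ = 106.8° (east) — does not cross 180°.
Total crossings: 0.

0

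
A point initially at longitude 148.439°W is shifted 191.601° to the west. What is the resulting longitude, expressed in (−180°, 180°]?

19.960°E

Start at -148.439°; shift −191.601° → -340.040°.
-340.040° lies outside (−180°, 180°]; add 360° → +19.960°.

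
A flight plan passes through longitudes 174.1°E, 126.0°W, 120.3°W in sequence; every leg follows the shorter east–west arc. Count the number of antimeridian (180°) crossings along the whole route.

Leg 1: +174.1° → -126.0°, shortest Δλ = 59.9° (east) — crosses 180°.
Leg 2: -126.0° → -120.3°, shortest Δλ = 5.7° (east) — does not cross 180°.
Total crossings: 1.

1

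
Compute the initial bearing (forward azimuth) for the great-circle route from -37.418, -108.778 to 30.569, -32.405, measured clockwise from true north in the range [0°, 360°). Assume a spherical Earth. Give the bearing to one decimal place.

57.8°

Δλ = -32.405 − -108.778 = 76.373°.
θ = atan2( sin Δλ · cos φ₂ , cos φ₁ · sin φ₂ − sin φ₁ · cos φ₂ · cos Δλ )
  = atan2(0.83678, 0.52718) = 57.788° → normalised to [0°, 360°): 57.788°.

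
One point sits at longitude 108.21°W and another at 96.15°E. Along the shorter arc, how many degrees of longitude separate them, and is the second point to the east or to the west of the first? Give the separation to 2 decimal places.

Raw difference: 96.15 − -108.21 = 204.36°.
Normalise into (−180°, 180°]: 204.36° − 360° = -155.64°.
Negative ⇒ the second point lies to the west; separation 155.64°.

155.64° west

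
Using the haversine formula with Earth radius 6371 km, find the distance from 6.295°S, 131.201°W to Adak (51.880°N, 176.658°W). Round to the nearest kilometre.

Δλ = -176.658 − -131.201 = -45.457°.
Δφ = 51.880 − -6.295 = 58.175°.
a = sin²(Δφ/2) + cos φ₁ · cos φ₂ · sin²(Δλ/2) = 0.327932.
c = 2·atan2(√a, √(1−a)) = 1.21948 rad → d = 6371·c ≈ 7769.29 km.

7769 km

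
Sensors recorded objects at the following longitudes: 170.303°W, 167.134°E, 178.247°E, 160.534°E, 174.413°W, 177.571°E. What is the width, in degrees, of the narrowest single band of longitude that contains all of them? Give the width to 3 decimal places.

Sort the longitudes: -174.413°, -170.303°, +160.534°, +167.134°, +177.571°, +178.247°.
Eastward gaps between consecutive values (wrapping around): 4.110°, 330.837°, 6.600°, 10.437°, 0.676°, 7.340°.
Largest gap = 330.837° ⇒ minimal covering band is its complement: 360° − 330.837° = 29.163°.
Band runs from +160.534° eastward to -170.303°, crossing the antimeridian.

29.163°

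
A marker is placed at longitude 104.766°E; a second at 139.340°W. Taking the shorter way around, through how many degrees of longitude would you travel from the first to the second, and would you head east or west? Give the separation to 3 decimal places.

Raw difference: -139.340 − 104.766 = -244.106°.
Normalise into (−180°, 180°]: -244.106° + 360° = 115.894°.
Positive ⇒ the second point lies to the east; separation 115.894°.

115.894° east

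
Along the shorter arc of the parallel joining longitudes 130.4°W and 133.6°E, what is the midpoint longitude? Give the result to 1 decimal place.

178.4°W

Signed shortest Δλ from -130.4° to +133.6° is -96.0°.
Midpoint longitude = -130.4° + (-96.0°)/2 = -130.4° − 48.0° = -178.4°.
(The naïve average (-130.4 + +133.6)/2 = 1.6° is on the wrong side of the globe.)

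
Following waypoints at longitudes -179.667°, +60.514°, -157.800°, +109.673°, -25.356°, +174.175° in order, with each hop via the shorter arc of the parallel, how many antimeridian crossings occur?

4

Leg 1: -179.667° → +60.514°, shortest Δλ = -119.819° (west) — crosses 180°.
Leg 2: +60.514° → -157.800°, shortest Δλ = 141.686° (east) — crosses 180°.
Leg 3: -157.800° → +109.673°, shortest Δλ = -92.527° (west) — crosses 180°.
Leg 4: +109.673° → -25.356°, shortest Δλ = -135.029° (west) — does not cross 180°.
Leg 5: -25.356° → +174.175°, shortest Δλ = -160.469° (west) — crosses 180°.
Total crossings: 4.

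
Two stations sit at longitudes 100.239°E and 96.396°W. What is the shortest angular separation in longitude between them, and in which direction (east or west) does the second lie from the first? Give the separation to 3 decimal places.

163.365° east

Raw difference: -96.396 − 100.239 = -196.635°.
Normalise into (−180°, 180°]: -196.635° + 360° = 163.365°.
Positive ⇒ the second point lies to the east; separation 163.365°.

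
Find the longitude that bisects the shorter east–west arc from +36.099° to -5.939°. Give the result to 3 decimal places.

+15.080°

Signed shortest Δλ from +36.099° to -5.939° is -42.038°.
Midpoint longitude = +36.099° + (-42.038°)/2 = +36.099° − 21.019° = +15.080°.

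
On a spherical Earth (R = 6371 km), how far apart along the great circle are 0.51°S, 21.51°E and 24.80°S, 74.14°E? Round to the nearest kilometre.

Δλ = 74.14 − 21.51 = 52.63°.
Δφ = -24.80 − -0.51 = -24.29°.
a = sin²(Δφ/2) + cos φ₁ · cos φ₂ · sin²(Δλ/2) = 0.222652.
c = 2·atan2(√a, √(1−a)) = 0.98280 rad → d = 6371·c ≈ 6261.41 km.

6261 km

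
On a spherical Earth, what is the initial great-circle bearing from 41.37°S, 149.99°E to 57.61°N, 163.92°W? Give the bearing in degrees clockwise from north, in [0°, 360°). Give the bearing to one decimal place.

Δλ = -163.92 − 149.99 = -313.91°; wrapped into (−180°, 180°]: 46.09°.
θ = atan2( sin Δλ · cos φ₂ , cos φ₁ · sin φ₂ − sin φ₁ · cos φ₂ · cos Δλ )
  = atan2(0.38592, 0.87924) = 23.698° → normalised to [0°, 360°): 23.698°.

23.7°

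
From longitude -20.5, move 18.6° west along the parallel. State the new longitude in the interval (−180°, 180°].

Start at -20.5°; shift −18.6° → -39.1°.
-39.1° already lies in (−180°, 180°].

-39.1°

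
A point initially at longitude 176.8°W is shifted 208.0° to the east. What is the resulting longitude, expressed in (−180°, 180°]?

Start at -176.8°; shift +208.0° → +31.2°.
+31.2° already lies in (−180°, 180°].

31.2°E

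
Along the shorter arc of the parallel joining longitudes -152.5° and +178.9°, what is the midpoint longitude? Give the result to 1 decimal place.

Signed shortest Δλ from -152.5° to +178.9° is -28.6°.
Midpoint longitude = -152.5° + (-28.6°)/2 = -152.5° − 14.3° = -166.8°.
(The naïve average (-152.5 + +178.9)/2 = 13.2° is on the wrong side of the globe.)

-166.8°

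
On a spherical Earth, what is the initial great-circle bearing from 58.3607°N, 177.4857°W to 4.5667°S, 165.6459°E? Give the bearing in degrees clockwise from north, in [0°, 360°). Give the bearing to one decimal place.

198.7°

Δλ = 165.6459 − -177.4857 = 343.1316°; wrapped into (−180°, 180°]: -16.8684°.
θ = atan2( sin Δλ · cos φ₂ , cos φ₁ · sin φ₂ − sin φ₁ · cos φ₂ · cos Δλ )
  = atan2(-0.28925, -0.85392) = -161.287° → normalised to [0°, 360°): 198.713°.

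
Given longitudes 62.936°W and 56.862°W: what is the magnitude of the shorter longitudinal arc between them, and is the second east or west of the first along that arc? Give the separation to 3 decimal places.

6.074° east

Raw difference: -56.862 − -62.936 = 6.074°.
Normalise into (−180°, 180°]: 6.074° stays 6.074°.
Positive ⇒ the second point lies to the east; separation 6.074°.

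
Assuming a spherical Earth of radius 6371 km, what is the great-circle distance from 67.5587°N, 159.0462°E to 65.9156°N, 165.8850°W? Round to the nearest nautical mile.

Δλ = -165.8850 − 159.0462 = -324.9312°; wrapped into (−180°, 180°]: 35.0688°.
Δφ = 65.9156 − 67.5587 = -1.6431°.
a = sin²(Δφ/2) + cos φ₁ · cos φ₂ · sin²(Δλ/2) = 0.014346.
c = 2·atan2(√a, √(1−a)) = 0.24012 rad → d = 6371·c ≈ 1529.82 km ≈ 826.04 nmi.

826 nmi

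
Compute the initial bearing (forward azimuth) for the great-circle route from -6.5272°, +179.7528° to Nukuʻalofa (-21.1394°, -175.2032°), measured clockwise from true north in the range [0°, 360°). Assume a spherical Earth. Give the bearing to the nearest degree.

162°

Δλ = -175.2032 − 179.7528 = -354.9560°; wrapped into (−180°, 180°]: 5.0440°.
θ = atan2( sin Δλ · cos φ₂ , cos φ₁ · sin φ₂ − sin φ₁ · cos φ₂ · cos Δλ )
  = atan2(0.08200, -0.25269) = 162.020° → normalised to [0°, 360°): 162.020°.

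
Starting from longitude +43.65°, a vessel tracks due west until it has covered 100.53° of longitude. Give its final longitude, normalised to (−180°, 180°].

-56.88°

Start at +43.65°; shift −100.53° → -56.88°.
-56.88° already lies in (−180°, 180°].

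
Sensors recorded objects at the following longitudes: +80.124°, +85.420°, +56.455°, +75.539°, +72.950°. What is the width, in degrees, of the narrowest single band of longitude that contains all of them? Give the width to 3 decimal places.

28.965°

Sort the longitudes: +56.455°, +72.950°, +75.539°, +80.124°, +85.420°.
Eastward gaps between consecutive values (wrapping around): 16.495°, 2.589°, 4.585°, 5.296°, 331.035°.
Largest gap = 331.035° ⇒ minimal covering band is its complement: 360° − 331.035° = 28.965°.
Band runs from +56.455° eastward to +85.420°.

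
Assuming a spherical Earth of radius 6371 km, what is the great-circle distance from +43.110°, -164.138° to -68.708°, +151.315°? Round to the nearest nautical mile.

Δλ = 151.315 − -164.138 = 315.453°; wrapped into (−180°, 180°]: -44.547°.
Δφ = -68.708 − 43.110 = -111.818°.
a = sin²(Δφ/2) + cos φ₁ · cos φ₂ · sin²(Δλ/2) = 0.723914.
c = 2·atan2(√a, √(1−a)) = 2.03513 rad → d = 6371·c ≈ 12965.82 km ≈ 7000.98 nmi.

7001 nmi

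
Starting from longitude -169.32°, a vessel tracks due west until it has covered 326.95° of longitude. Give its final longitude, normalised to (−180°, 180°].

-136.27°

Start at -169.32°; shift −326.95° → -496.27°.
-496.27° lies outside (−180°, 180°]; add 360° → -136.27°.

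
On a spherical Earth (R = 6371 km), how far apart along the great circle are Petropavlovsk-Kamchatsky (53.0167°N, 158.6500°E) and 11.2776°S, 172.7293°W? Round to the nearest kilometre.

Δλ = -172.7293 − 158.6500 = -331.3793°; wrapped into (−180°, 180°]: 28.6207°.
Δφ = -11.2776 − 53.0167 = -64.2943°.
a = sin²(Δφ/2) + cos φ₁ · cos φ₂ · sin²(Δλ/2) = 0.319170.
c = 2·atan2(√a, √(1−a)) = 1.20075 rad → d = 6371·c ≈ 7649.96 km.

7650 km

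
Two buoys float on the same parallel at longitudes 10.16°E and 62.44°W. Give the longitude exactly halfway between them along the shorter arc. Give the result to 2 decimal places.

26.14°W

Signed shortest Δλ from +10.16° to -62.44° is -72.60°.
Midpoint longitude = +10.16° + (-72.60°)/2 = +10.16° − 36.30° = -26.14°.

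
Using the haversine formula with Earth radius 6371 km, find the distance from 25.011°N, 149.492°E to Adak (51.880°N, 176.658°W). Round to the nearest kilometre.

4129 km

Δλ = -176.658 − 149.492 = -326.150°; wrapped into (−180°, 180°]: 33.850°.
Δφ = 51.880 − 25.011 = 26.869°.
a = sin²(Δφ/2) + cos φ₁ · cos φ₂ · sin²(Δλ/2) = 0.101390.
c = 2·atan2(√a, √(1−a)) = 0.64812 rad → d = 6371·c ≈ 4129.18 km.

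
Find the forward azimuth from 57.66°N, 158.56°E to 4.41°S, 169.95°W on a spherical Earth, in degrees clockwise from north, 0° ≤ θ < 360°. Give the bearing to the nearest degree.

146°

Δλ = -169.95 − 158.56 = -328.51°; wrapped into (−180°, 180°]: 31.49°.
θ = atan2( sin Δλ · cos φ₂ , cos φ₁ · sin φ₂ − sin φ₁ · cos φ₂ · cos Δλ )
  = atan2(0.52080, -0.75946) = 145.560° → normalised to [0°, 360°): 145.560°.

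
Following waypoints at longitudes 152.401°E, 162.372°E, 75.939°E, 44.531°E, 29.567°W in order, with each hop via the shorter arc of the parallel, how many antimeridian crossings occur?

Leg 1: +152.401° → +162.372°, shortest Δλ = 9.971° (east) — does not cross 180°.
Leg 2: +162.372° → +75.939°, shortest Δλ = -86.433° (west) — does not cross 180°.
Leg 3: +75.939° → +44.531°, shortest Δλ = -31.408° (west) — does not cross 180°.
Leg 4: +44.531° → -29.567°, shortest Δλ = -74.098° (west) — does not cross 180°.
Total crossings: 0.

0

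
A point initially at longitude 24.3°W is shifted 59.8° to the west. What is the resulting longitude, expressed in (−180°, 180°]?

Start at -24.3°; shift −59.8° → -84.1°.
-84.1° already lies in (−180°, 180°].

84.1°W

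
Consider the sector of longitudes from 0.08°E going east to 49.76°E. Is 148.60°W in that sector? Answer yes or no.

No

Band width going east from +0.08° to +49.76°: ((49.76 − 0.08) mod 360) = 49.68°.
Offset of -148.60° east of the west edge: ((-148.60 − 0.08) mod 360) = 211.32°.
211.32° > 49.68° ⇒ outside.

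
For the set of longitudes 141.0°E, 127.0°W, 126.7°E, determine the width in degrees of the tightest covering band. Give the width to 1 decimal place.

106.3°

Sort the longitudes: -127.0°, +126.7°, +141.0°.
Eastward gaps between consecutive values (wrapping around): 253.7°, 14.3°, 92.0°.
Largest gap = 253.7° ⇒ minimal covering band is its complement: 360° − 253.7° = 106.3°.
Band runs from +126.7° eastward to -127.0°, crossing the antimeridian.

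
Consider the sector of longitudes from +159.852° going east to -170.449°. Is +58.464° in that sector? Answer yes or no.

Band width going east from +159.852° to -170.449°: ((-170.449 − 159.852) mod 360) = 29.699°.
Offset of +58.464° east of the west edge: ((58.464 − 159.852) mod 360) = 258.612°.
258.612° > 29.699° ⇒ outside.

No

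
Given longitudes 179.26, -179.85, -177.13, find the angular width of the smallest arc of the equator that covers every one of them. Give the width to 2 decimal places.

3.61°

Sort the longitudes: -179.85°, -177.13°, +179.26°.
Eastward gaps between consecutive values (wrapping around): 2.72°, 356.39°, 0.89°.
Largest gap = 356.39° ⇒ minimal covering band is its complement: 360° − 356.39° = 3.61°.
Band runs from +179.26° eastward to -177.13°, crossing the antimeridian.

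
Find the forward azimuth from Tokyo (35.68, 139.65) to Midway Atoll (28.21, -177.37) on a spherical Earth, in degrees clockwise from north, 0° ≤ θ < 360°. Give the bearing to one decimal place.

Δλ = -177.37 − 139.65 = -317.02°; wrapped into (−180°, 180°]: 42.98°.
θ = atan2( sin Δλ · cos φ₂ , cos φ₁ · sin φ₂ − sin φ₁ · cos φ₂ · cos Δλ )
  = atan2(0.60077, 0.00795) = 89.242° → normalised to [0°, 360°): 89.242°.

89.2°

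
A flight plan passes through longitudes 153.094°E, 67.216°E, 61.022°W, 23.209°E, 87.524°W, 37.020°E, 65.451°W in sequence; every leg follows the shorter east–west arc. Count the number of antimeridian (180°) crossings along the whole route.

Leg 1: +153.094° → +67.216°, shortest Δλ = -85.878° (west) — does not cross 180°.
Leg 2: +67.216° → -61.022°, shortest Δλ = -128.238° (west) — does not cross 180°.
Leg 3: -61.022° → +23.209°, shortest Δλ = 84.231° (east) — does not cross 180°.
Leg 4: +23.209° → -87.524°, shortest Δλ = -110.733° (west) — does not cross 180°.
Leg 5: -87.524° → +37.020°, shortest Δλ = 124.544° (east) — does not cross 180°.
Leg 6: +37.020° → -65.451°, shortest Δλ = -102.471° (west) — does not cross 180°.
Total crossings: 0.

0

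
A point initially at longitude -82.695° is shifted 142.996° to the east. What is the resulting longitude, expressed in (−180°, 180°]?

+60.301°

Start at -82.695°; shift +142.996° → +60.301°.
+60.301° already lies in (−180°, 180°].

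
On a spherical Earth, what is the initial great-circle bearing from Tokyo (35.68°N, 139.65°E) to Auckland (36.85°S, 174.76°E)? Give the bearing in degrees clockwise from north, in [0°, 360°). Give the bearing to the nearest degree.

152°

Δλ = 174.76 − 139.65 = 35.11°.
θ = atan2( sin Δλ · cos φ₂ , cos φ₁ · sin φ₂ − sin φ₁ · cos φ₂ · cos Δλ )
  = atan2(0.46024, -0.86895) = 152.092° → normalised to [0°, 360°): 152.092°.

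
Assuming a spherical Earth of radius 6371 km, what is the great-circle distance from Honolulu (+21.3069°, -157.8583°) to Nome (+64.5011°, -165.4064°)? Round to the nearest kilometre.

Δλ = -165.4064 − -157.8583 = -7.5481°.
Δφ = 64.5011 − 21.3069 = 43.1942°.
a = sin²(Δφ/2) + cos φ₁ · cos φ₂ · sin²(Δλ/2) = 0.137219.
c = 2·atan2(√a, √(1−a)) = 0.75894 rad → d = 6371·c ≈ 4835.24 km.

4835 km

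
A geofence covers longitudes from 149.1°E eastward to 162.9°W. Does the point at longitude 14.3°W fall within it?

Band width going east from +149.1° to -162.9°: ((-162.9 − 149.1) mod 360) = 48.0°.
Offset of -14.3° east of the west edge: ((-14.3 − 149.1) mod 360) = 196.6°.
196.6° > 48.0° ⇒ outside.

No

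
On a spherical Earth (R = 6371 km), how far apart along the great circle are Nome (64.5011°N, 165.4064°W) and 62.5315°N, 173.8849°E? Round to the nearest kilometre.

1045 km

Δλ = 173.8849 − -165.4064 = 339.2913°; wrapped into (−180°, 180°]: -20.7087°.
Δφ = 62.5315 − 64.5011 = -1.9696°.
a = sin²(Δφ/2) + cos φ₁ · cos φ₂ · sin²(Δλ/2) = 0.006710.
c = 2·atan2(√a, √(1−a)) = 0.16401 rad → d = 6371·c ≈ 1044.94 km.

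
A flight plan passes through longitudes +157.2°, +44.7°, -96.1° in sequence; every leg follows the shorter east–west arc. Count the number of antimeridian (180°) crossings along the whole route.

Leg 1: +157.2° → +44.7°, shortest Δλ = -112.5° (west) — does not cross 180°.
Leg 2: +44.7° → -96.1°, shortest Δλ = -140.8° (west) — does not cross 180°.
Total crossings: 0.

0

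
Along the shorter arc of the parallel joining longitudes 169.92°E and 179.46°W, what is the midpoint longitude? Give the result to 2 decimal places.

175.23°E

Signed shortest Δλ from +169.92° to -179.46° is +10.62°.
Midpoint longitude = +169.92° + (+10.62°)/2 = +169.92° + 5.31° = +175.23°.
(The naïve average (+169.92 + -179.46)/2 = -4.77° is on the wrong side of the globe.)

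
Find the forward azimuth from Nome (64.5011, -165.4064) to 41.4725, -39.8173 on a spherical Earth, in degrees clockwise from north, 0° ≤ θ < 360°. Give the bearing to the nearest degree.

42°

Δλ = -39.8173 − -165.4064 = 125.5891°.
θ = atan2( sin Δλ · cos φ₂ , cos φ₁ · sin φ₂ − sin φ₁ · cos φ₂ · cos Δλ )
  = atan2(0.60932, 0.67868) = 41.918° → normalised to [0°, 360°): 41.918°.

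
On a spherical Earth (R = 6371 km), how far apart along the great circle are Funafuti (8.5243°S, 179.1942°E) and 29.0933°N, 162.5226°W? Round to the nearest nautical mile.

2494 nmi

Δλ = -162.5226 − 179.1942 = -341.7168°; wrapped into (−180°, 180°]: 18.2832°.
Δφ = 29.0933 − -8.5243 = 37.6176°.
a = sin²(Δφ/2) + cos φ₁ · cos φ₂ · sin²(Δλ/2) = 0.125762.
c = 2·atan2(√a, √(1−a)) = 0.72503 rad → d = 6371·c ≈ 4619.20 km ≈ 2494.17 nmi.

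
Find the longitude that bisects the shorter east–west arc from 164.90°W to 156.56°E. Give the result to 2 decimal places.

Signed shortest Δλ from -164.90° to +156.56° is -38.54°.
Midpoint longitude = -164.90° + (-38.54°)/2 = -164.90° − 19.27° = -184.17°.
Normalise into (−180°, 180°]: +175.83°.
(The naïve average (-164.90 + +156.56)/2 = -4.17° is on the wrong side of the globe.)

175.83°E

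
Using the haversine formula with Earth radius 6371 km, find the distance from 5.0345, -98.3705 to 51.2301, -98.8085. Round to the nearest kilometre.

Δλ = -98.8085 − -98.3705 = -0.4380°.
Δφ = 51.2301 − 5.0345 = 46.1956°.
a = sin²(Δφ/2) + cos φ₁ · cos φ₂ · sin²(Δλ/2) = 0.153910.
c = 2·atan2(√a, √(1−a)) = 0.80629 rad → d = 6371·c ≈ 5136.88 km.

5137 km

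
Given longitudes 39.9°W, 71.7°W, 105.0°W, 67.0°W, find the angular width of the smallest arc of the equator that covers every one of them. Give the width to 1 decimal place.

65.1°

Sort the longitudes: -105.0°, -71.7°, -67.0°, -39.9°.
Eastward gaps between consecutive values (wrapping around): 33.3°, 4.7°, 27.1°, 294.9°.
Largest gap = 294.9° ⇒ minimal covering band is its complement: 360° − 294.9° = 65.1°.
Band runs from -105.0° eastward to -39.9°.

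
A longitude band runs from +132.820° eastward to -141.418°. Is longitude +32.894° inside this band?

Band width going east from +132.820° to -141.418°: ((-141.418 − 132.820) mod 360) = 85.762°.
Offset of +32.894° east of the west edge: ((32.894 − 132.820) mod 360) = 260.074°.
260.074° > 85.762° ⇒ outside.

No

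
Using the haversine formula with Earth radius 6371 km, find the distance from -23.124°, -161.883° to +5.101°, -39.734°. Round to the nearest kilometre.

Δλ = -39.734 − -161.883 = 122.149°.
Δφ = 5.101 − -23.124 = 28.225°.
a = sin²(Δφ/2) + cos φ₁ · cos φ₂ · sin²(Δλ/2) = 0.761175.
c = 2·atan2(√a, √(1−a)) = 2.12040 rad → d = 6371·c ≈ 13509.07 km.

13509 km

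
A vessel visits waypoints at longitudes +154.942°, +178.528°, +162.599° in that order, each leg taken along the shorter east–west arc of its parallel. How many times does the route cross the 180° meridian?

0

Leg 1: +154.942° → +178.528°, shortest Δλ = 23.586° (east) — does not cross 180°.
Leg 2: +178.528° → +162.599°, shortest Δλ = -15.929° (west) — does not cross 180°.
Total crossings: 0.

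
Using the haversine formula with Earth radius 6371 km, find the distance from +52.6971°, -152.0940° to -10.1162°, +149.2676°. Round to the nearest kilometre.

8914 km

Δλ = 149.2676 − -152.0940 = 301.3616°; wrapped into (−180°, 180°]: -58.6384°.
Δφ = -10.1162 − 52.6971 = -62.8133°.
a = sin²(Δφ/2) + cos φ₁ · cos φ₂ · sin²(Δλ/2) = 0.414609.
c = 2·atan2(√a, √(1−a)) = 1.39917 rad → d = 6371·c ≈ 8914.14 km.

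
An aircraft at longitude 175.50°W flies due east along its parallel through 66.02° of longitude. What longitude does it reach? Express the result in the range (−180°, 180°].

Start at -175.50°; shift +66.02° → -109.48°.
-109.48° already lies in (−180°, 180°].

109.48°W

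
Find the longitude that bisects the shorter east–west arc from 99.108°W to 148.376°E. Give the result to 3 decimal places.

155.366°W

Signed shortest Δλ from -99.108° to +148.376° is -112.516°.
Midpoint longitude = -99.108° + (-112.516°)/2 = -99.108° − 56.258° = -155.366°.
(The naïve average (-99.108 + +148.376)/2 = 24.634° is on the wrong side of the globe.)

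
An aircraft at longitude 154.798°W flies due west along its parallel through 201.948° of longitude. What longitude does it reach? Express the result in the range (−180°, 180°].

Start at -154.798°; shift −201.948° → -356.746°.
-356.746° lies outside (−180°, 180°]; add 360° → +3.254°.

3.254°E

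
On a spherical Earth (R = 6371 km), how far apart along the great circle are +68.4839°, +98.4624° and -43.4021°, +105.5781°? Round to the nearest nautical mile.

6725 nmi

Δλ = 105.5781 − 98.4624 = 7.1157°.
Δφ = -43.4021 − 68.4839 = -111.8860°.
a = sin²(Δφ/2) + cos φ₁ · cos φ₂ · sin²(Δλ/2) = 0.687407.
c = 2·atan2(√a, √(1−a)) = 1.95499 rad → d = 6371·c ≈ 12455.25 km ≈ 6725.30 nmi.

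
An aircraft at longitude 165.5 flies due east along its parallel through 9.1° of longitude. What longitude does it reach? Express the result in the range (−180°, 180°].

+174.6°

Start at +165.5°; shift +9.1° → +174.6°.
+174.6° already lies in (−180°, 180°].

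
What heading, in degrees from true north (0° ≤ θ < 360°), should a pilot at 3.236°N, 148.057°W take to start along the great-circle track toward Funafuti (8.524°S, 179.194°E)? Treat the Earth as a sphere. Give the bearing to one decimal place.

Δλ = 179.194 − -148.057 = 327.251°; wrapped into (−180°, 180°]: -32.749°.
θ = atan2( sin Δλ · cos φ₂ , cos φ₁ · sin φ₂ − sin φ₁ · cos φ₂ · cos Δλ )
  = atan2(-0.53498, -0.19494) = -110.021° → normalised to [0°, 360°): 249.979°.

250.0°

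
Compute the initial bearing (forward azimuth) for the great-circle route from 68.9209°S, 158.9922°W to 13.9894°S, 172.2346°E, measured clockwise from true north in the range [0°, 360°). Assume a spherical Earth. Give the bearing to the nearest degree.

Δλ = 172.2346 − -158.9922 = 331.2268°; wrapped into (−180°, 180°]: -28.7732°.
θ = atan2( sin Δλ · cos φ₂ , cos φ₁ · sin φ₂ − sin φ₁ · cos φ₂ · cos Δλ )
  = atan2(-0.46707, 0.70668) = -33.462° → normalised to [0°, 360°): 326.538°.

327°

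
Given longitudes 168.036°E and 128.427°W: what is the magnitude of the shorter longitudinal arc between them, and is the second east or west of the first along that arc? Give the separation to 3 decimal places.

63.537° east

Raw difference: -128.427 − 168.036 = -296.463°.
Normalise into (−180°, 180°]: -296.463° + 360° = 63.537°.
Positive ⇒ the second point lies to the east; separation 63.537°.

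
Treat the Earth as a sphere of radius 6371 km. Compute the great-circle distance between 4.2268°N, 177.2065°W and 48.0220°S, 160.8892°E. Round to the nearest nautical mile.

3342 nmi

Δλ = 160.8892 − -177.2065 = 338.0957°; wrapped into (−180°, 180°]: -21.9043°.
Δφ = -48.0220 − 4.2268 = -52.2488°.
a = sin²(Δφ/2) + cos φ₁ · cos φ₂ · sin²(Δλ/2) = 0.217960.
c = 2·atan2(√a, √(1−a)) = 0.97148 rad → d = 6371·c ≈ 6189.28 km ≈ 3341.95 nmi.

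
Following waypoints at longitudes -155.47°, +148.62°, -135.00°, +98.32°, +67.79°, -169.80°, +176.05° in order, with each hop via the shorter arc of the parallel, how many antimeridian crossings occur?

Leg 1: -155.47° → +148.62°, shortest Δλ = -55.91° (west) — crosses 180°.
Leg 2: +148.62° → -135.00°, shortest Δλ = 76.38° (east) — crosses 180°.
Leg 3: -135.00° → +98.32°, shortest Δλ = -126.68° (west) — crosses 180°.
Leg 4: +98.32° → +67.79°, shortest Δλ = -30.53° (west) — does not cross 180°.
Leg 5: +67.79° → -169.80°, shortest Δλ = 122.41° (east) — crosses 180°.
Leg 6: -169.80° → +176.05°, shortest Δλ = -14.15° (west) — crosses 180°.
Total crossings: 5.

5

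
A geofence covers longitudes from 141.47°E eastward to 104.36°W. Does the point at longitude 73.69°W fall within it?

Band width going east from +141.47° to -104.36°: ((-104.36 − 141.47) mod 360) = 114.17°.
Offset of -73.69° east of the west edge: ((-73.69 − 141.47) mod 360) = 144.84°.
144.84° > 114.17° ⇒ outside.

No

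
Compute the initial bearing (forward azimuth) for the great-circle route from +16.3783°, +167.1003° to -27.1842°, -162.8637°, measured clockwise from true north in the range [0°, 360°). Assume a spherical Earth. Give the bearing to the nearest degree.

146°

Δλ = -162.8637 − 167.1003 = -329.9640°; wrapped into (−180°, 180°]: 30.0360°.
θ = atan2( sin Δλ · cos φ₂ , cos φ₁ · sin φ₂ − sin φ₁ · cos φ₂ · cos Δλ )
  = atan2(0.44526, -0.65546) = 145.812° → normalised to [0°, 360°): 145.812°.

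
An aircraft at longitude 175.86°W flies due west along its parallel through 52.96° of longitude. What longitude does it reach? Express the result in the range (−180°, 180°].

131.18°E

Start at -175.86°; shift −52.96° → -228.82°.
-228.82° lies outside (−180°, 180°]; add 360° → +131.18°.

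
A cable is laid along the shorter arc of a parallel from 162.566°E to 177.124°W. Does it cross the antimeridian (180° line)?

Yes

Naïve |-177.124 − 162.566| = 339.69° > 180°, so the shorter arc goes the other way round — across 180°.
Signed shortest Δλ = ((-177.124 − 162.566 + 180) mod 360) − 180 = 20.31°.
Going east by 20.31° from +162.566° passes through 180° before reaching -177.124°.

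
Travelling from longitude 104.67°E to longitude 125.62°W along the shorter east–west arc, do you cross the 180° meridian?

Yes

Naïve |-125.62 − 104.67| = 230.29° > 180°, so the shorter arc goes the other way round — across 180°.
Signed shortest Δλ = ((-125.62 − 104.67 + 180) mod 360) − 180 = 129.71°.
Going east by 129.71° from +104.67° passes through 180° before reaching -125.62°.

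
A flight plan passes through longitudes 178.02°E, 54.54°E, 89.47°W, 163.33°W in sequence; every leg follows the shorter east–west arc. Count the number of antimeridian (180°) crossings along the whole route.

0

Leg 1: +178.02° → +54.54°, shortest Δλ = -123.48° (west) — does not cross 180°.
Leg 2: +54.54° → -89.47°, shortest Δλ = -144.01° (west) — does not cross 180°.
Leg 3: -89.47° → -163.33°, shortest Δλ = -73.86° (west) — does not cross 180°.
Total crossings: 0.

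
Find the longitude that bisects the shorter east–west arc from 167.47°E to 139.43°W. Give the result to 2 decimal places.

Signed shortest Δλ from +167.47° to -139.43° is +53.10°.
Midpoint longitude = +167.47° + (+53.10°)/2 = +167.47° + 26.55° = +194.02°.
Normalise into (−180°, 180°]: -165.98°.
(The naïve average (+167.47 + -139.43)/2 = 14.02° is on the wrong side of the globe.)

165.98°W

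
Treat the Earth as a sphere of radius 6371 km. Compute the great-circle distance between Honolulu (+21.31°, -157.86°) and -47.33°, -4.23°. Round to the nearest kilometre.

16279 km

Δλ = -4.23 − -157.86 = 153.63°.
Δφ = -47.33 − 21.31 = -68.64°.
a = sin²(Δφ/2) + cos φ₁ · cos φ₂ · sin²(Δλ/2) = 0.916468.
c = 2·atan2(√a, √(1−a)) = 2.55519 rad → d = 6371·c ≈ 16279.12 km.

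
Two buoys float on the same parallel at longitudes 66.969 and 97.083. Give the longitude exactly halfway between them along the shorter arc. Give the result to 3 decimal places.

Signed shortest Δλ from +66.969° to +97.083° is +30.114°.
Midpoint longitude = +66.969° + (+30.114°)/2 = +66.969° + 15.057° = +82.026°.

+82.026°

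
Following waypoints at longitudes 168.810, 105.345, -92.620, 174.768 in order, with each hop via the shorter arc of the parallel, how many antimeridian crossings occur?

Leg 1: +168.810° → +105.345°, shortest Δλ = -63.465° (west) — does not cross 180°.
Leg 2: +105.345° → -92.620°, shortest Δλ = 162.035° (east) — crosses 180°.
Leg 3: -92.620° → +174.768°, shortest Δλ = -92.612° (west) — crosses 180°.
Total crossings: 2.

2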